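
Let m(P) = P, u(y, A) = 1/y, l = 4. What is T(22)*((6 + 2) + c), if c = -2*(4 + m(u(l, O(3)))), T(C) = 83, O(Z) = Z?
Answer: -83/2 ≈ -41.500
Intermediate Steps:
c = -17/2 (c = -2*(4 + 1/4) = -2*17/4 = -17/2 ≈ -8.5000)
T(22)*((6 + 2) + c) = 83*((6 + 2) - 17/2) = 83*(8 - 17/2) = 83*(-1/2) = -83/2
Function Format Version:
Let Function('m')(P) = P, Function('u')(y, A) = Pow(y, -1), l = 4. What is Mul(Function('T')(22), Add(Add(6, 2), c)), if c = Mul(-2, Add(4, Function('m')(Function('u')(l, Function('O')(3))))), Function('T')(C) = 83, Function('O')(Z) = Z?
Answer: Rational(-83, 2) ≈ -41.500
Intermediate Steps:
c = Rational(-17, 2) (c = Mul(-2, Add(4, Pow(4, -1))) = Mul(-2, Add(4, Rational(1, 4))) = Mul(-2, Rational(17, 4)) = Rational(-17, 2) ≈ -8.5000)
Mul(Function('T')(22), Add(Add(6, 2), c)) = Mul(83, Add(Add(6, 2), Rational(-17, 2))) = Mul(83, Add(8, Rational(-17, 2))) = Mul(83, Rational(-1, 2)) = Rational(-83, 2)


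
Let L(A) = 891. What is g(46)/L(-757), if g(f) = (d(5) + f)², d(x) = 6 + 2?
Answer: 36/11 ≈ 3.2727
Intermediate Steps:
d(x) = 8
g(f) = (8 + f)²
g(46)/L(-757) = (8 + 46)²/891 = 54²*(1/891) = 2916*(1/891) = 36/11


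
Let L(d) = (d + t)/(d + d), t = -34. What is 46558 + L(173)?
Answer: 16109207/346 ≈ 46558.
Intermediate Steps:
L(d) = (-34 + d)/(2*d) (L(d) = (d - 34)/(d + d) = (-34 + d)/((2*d)) = (-34 + d)*(1/(2*d)) = (-34 + d)/(2*d))
46558 + L(173) = 46558 + (½)*(-34 + 173)/173 = 46558 + (½)*(1/173)*139 = 46558 + 139/346 = 16109207/346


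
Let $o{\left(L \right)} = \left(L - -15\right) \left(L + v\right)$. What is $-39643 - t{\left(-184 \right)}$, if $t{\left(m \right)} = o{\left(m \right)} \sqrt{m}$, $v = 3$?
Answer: $-39643 - 61178 i \sqrt{46} \approx -39643.0 - 4.1493 \cdot 10^{5} i$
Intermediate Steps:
$o{\left(L \right)} = \left(3 + L\right) \left(15 + L\right)$ ($o{\left(L \right)} = \left(L - -15\right) \left(L + 3\right) = \left(L + 15\right) \left(3 + L\right) = \left(15 + L\right) \left(3 + L\right) = \left(3 + L\right) \left(15 + L\right)$)
$t{\left(m \right)} = \sqrt{m} \left(45 + m^{2} + 18 m\right)$ ($t{\left(m \right)} = \left(45 + m^{2} + 18 m\right) \sqrt{m} = \sqrt{m} \left(45 + m^{2} + 18 m\right)$)
$-39643 - t{\left(-184 \right)} = -39643 - \sqrt{-184} \left(45 + \left(-184\right)^{2} + 18 \left(-184\right)\right) = -39643 - 2 i \sqrt{46} \left(45 + 33856 - 3312\right) = -39643 - 2 i \sqrt{46} \cdot 30589 = -39643 - 61178 i \sqrt{46}$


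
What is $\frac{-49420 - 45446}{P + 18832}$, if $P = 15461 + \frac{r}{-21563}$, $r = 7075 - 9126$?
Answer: $- \frac{1022797779}{369731005} \approx -2.7663$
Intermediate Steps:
$r = -2051$
$P = \frac{333387594}{21563}$ ($P = 15461 - \frac{2051}{-21563} = 15461 - - \frac{2051}{21563} = 15461 + \frac{2051}{21563} = \frac{333387594}{21563} \approx 15461.0$)
$\frac{-49420 - 45446}{P + 18832} = \frac{-49420 - 45446}{\frac{333387594}{21563} + 18832} = - \frac{94866}{\frac{739462010}{21563}} = \left(-94866\right) \frac{21563}{739462010} = - \frac{1022797779}{369731005}$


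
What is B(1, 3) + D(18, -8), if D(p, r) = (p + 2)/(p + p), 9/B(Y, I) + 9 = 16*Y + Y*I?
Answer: 131/90 ≈ 1.4556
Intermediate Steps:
B(Y, I) = 9/(-9 + 16*Y + I*Y) (B(Y, I) = 9/(-9 + (16*Y + Y*I)) = 9/(-9 + (16*Y + I*Y)) = 9/(-9 + 16*Y + I*Y))
D(p, r) = (2 + p)/(2*p) (D(p, r) = (2 + p)/((2*p)) = (2 + p)*(1/(2*p)) = (2 + p)/(2*p))
B(1, 3) + D(18, -8) = 9/(-9 + 16*1 + 3*1) + (1/2)*(2 + 18)/18 = 9/(-9 + 16 + 3) + (1/2)*(1/18)*20 = 9/10 + 5/9 = 131/90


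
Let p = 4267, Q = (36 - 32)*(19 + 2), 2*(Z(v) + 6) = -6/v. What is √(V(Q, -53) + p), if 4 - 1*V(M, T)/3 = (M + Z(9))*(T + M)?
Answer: 8*I*√46 ≈ 54.259*I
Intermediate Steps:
Z(v) = -6 - 3/v (Z(v) = -6 + (-6/v)/2 = -6 - 3/v)
Q = 84 (Q = 4*21 = 84)
V(M, T) = 12 - 3*(-19/3 + M)*(M + T) (V(M, T) = 12 - 3*(M + (-6 - 3/9))*(T + M) = 12 - 3*(M + (-6 - 3*⅑))*(M + T) = 12 - 3*(M + (-6 - ⅓))*(M + T) = 12 - 3*(M - 19/3)*(M + T) = 12 - 3*(-19/3 + M)*(M + T))
√(V(Q, -53) + p) = √((12 - 3*84² + 19*84 + 19*(-53) - 3*84*(-53)) + 4267) = √((12 - 3*7056 + 1596 - 1007 + 13356) + 4267) = √((12 - 21168 + 1596 - 1007 + 13356) + 4267) = √(-7211 + 4267) = √(-2944) = 8*I*√46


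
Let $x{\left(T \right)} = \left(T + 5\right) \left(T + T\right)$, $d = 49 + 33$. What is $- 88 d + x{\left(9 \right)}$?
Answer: $-6964$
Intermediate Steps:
$d = 82$
$x{\left(T \right)} = 2 T \left(5 + T\right)$ ($x{\left(T \right)} = \left(5 + T\right) 2 T = 2 T \left(5 + T\right)$)
$- 88 d + x{\left(9 \right)} = \left(-88\right) 82 + 2 \cdot 9 \left(5 + 9\right) = -7216 + 2 \cdot 9 \cdot 14 = -7216 + 252 = -6964$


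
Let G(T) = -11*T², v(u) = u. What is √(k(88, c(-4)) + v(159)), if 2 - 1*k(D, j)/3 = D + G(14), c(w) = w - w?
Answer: √6369 ≈ 79.806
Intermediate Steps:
c(w) = 0
k(D, j) = 6474 - 3*D (k(D, j) = 6 - 3*(D - 11*14²) = 6 - 3*(D - 11*196) = 6 - 3*(D - 2156) = 6 - 3*(-2156 + D) = 6 + (6468 - 3*D) = 6474 - 3*D)
√(k(88, c(-4)) + v(159)) = √((6474 - 3*88) + 159) = √((6474 - 264) + 159) = √(6210 + 159) = √6369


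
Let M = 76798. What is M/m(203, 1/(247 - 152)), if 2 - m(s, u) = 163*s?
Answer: -76798/33087 ≈ -2.3211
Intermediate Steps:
m(s, u) = 2 - 163*s
M/m(203, 1/(247 - 152)) = 76798/(2 - 163*203) = 76798/(2 - 33089) = 76798/(-33087) = 76798*(-1/33087) = -76798/33087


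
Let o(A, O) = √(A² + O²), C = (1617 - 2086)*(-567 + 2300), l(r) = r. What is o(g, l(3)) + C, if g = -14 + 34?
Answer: -812777 + √409 ≈ -8.1276e+5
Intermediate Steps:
g = 20
C = -812777 (C = -469*1733 = -812777)
o(g, l(3)) + C = √(20² + 3²) - 812777 = √(400 + 9) - 812777 = √409 - 812777 = -812777 + √409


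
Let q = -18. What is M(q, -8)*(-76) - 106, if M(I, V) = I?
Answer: 1262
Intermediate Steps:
M(q, -8)*(-76) - 106 = -18*(-76) - 106 = 1368 - 106 = 1262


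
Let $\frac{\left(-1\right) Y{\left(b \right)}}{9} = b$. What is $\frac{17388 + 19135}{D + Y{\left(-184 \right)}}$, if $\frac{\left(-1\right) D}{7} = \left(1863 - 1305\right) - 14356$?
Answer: $\frac{36523}{98242} \approx 0.37177$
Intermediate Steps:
$Y{\left(b \right)} = - 9 b$
$D = 96586$ ($D = - 7 \left(\left(1863 - 1305\right) - 14356\right) = - 7 \left(558 - 14356\right) = \left(-7\right) \left(-13798\right) = 96586$)
$\frac{17388 + 19135}{D + Y{\left(-184 \right)}} = \frac{17388 + 19135}{96586 - -1656} = \frac{36523}{96586 + 1656} = \frac{36523}{98242}$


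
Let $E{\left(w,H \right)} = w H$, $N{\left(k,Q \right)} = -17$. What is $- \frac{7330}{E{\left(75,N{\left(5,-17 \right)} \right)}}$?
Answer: $\frac{1466}{255} \approx 5.749$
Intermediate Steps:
$E{\left(w,H \right)} = H w$
$- \frac{7330}{E{\left(75,N{\left(5,-17 \right)} \right)}} = - \frac{7330}{\left(-17\right) 75} = - \frac{7330}{-1275} = \left(-7330\right) \left(- \frac{1}{1275}\right) = \frac{1466}{255}$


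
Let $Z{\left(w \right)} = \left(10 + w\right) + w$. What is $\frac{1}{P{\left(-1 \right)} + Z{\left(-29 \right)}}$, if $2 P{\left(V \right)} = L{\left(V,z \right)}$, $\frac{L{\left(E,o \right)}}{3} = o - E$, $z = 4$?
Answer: $- \frac{2}{81} \approx -0.024691$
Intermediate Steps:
$L{\left(E,o \right)} = - 3 E + 3 o$ ($L{\left(E,o \right)} = 3 \left(o - E\right) = - 3 E + 3 o$)
$Z{\left(w \right)} = 10 + 2 w$
$P{\left(V \right)} = 6 - \frac{3 V}{2}$ ($P{\left(V \right)} = \frac{- 3 V + 3 \cdot 4}{2} = \frac{- 3 V + 12}{2} = \frac{12 - 3 V}{2} = 6 - \frac{3 V}{2}$)
$\frac{1}{P{\left(-1 \right)} + Z{\left(-29 \right)}} = \frac{1}{\left(6 - - \frac{3}{2}\right) + \left(10 + 2 \left(-29\right)\right)} = \frac{1}{\left(6 + \frac{3}{2}\right) + \left(10 - 58\right)} = \frac{1}{\frac{15}{2} - 48} = \frac{1}{- \frac{81}{2}} = - \frac{2}{81}$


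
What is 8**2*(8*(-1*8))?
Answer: -4096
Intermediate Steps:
8**2*(8*(-1*8)) = 64*(8*(-8)) = 64*(-64) = -4096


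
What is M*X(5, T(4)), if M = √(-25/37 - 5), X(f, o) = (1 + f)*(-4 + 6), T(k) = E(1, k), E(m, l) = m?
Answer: 12*I*√7770/37 ≈ 28.588*I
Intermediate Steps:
T(k) = 1
X(f, o) = 2 + 2*f (X(f, o) = (1 + f)*2 = 2 + 2*f)
M = I*√7770/37 (M = √(-25*1/37 - 5) = √(-25/37 - 5) = √(-210/37) = I*√7770/37 ≈ 2.3824*I)
M*X(5, T(4)) = (I*√7770/37)*(2 + 2*5) = (I*√7770/37)*(2 + 10) = (I*√7770/37)*12 = 12*I*√7770/37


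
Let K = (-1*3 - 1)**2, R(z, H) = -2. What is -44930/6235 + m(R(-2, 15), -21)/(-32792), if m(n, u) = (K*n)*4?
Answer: -36813662/5111453 ≈ -7.2022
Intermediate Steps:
K = 16 (K = (-3 - 1)**2 = (-4)**2 = 16)
m(n, u) = 64*n (m(n, u) = (16*n)*4 = 64*n)
-44930/6235 + m(R(-2, 15), -21)/(-32792) = -44930/6235 + (64*(-2))/(-32792) = -44930*1/6235 - 128*(-1/32792) = -8986/1247 + 16/4099 = -36813662/5111453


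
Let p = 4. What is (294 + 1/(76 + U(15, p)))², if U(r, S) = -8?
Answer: 399720049/4624 ≈ 86445.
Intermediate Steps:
(294 + 1/(76 + U(15, p)))² = (294 + 1/(76 - 8))² = (294 + 1/68)² = (19993/68)² = 399720049/4624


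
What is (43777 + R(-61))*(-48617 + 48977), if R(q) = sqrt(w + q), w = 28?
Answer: 15759720 + 360*I*sqrt(33) ≈ 1.576e+7 + 2068.0*I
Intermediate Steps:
R(q) = sqrt(28 + q)
(43777 + R(-61))*(-48617 + 48977) = (43777 + sqrt(28 - 61))*(-48617 + 48977) = (43777 + sqrt(-33))*360 = (43777 + I*sqrt(33))*360 = 15759720 + 360*I*sqrt(33)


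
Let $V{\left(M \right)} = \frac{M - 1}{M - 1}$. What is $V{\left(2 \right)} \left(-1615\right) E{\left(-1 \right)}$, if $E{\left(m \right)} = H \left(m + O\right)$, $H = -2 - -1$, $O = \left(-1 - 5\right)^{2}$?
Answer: $56525$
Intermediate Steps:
$V{\left(M \right)} = 1$ ($V{\left(M \right)} = \frac{-1 + M}{-1 + M} = 1$)
$O = 36$ ($O = \left(-6\right)^{2} = 36$)
$H = -1$ ($H = -2 + 1 = -1$)
$E{\left(m \right)} = -36 - m$ ($E{\left(m \right)} = - (m + 36) = - (36 + m) = -36 - m$)
$V{\left(2 \right)} \left(-1615\right) E{\left(-1 \right)} = 1 \left(-1615\right) \left(-36 - -1\right) = - 1615 \left(-36 + 1\right) = \left(-1615\right) \left(-35\right) = 56525$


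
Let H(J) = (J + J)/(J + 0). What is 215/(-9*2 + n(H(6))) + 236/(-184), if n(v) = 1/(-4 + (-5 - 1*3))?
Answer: -131483/9982 ≈ -13.172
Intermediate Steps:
H(J) = 2 (H(J) = (2*J)/J = 2)
n(v) = -1/12 (n(v) = 1/(-4 + (-5 - 3)) = 1/(-4 - 8) = 1/(-12) = -1/12)
215/(-9*2 + n(H(6))) + 236/(-184) = 215/(-9*2 - 1/12) + 236/(-184) = 215/(-18 - 1/12) + 236*(-1/184) = 215/(-217/12) - 59/46 = 215*(-12/217) - 59/46 = -2580/217 - 59/46 = -131483/9982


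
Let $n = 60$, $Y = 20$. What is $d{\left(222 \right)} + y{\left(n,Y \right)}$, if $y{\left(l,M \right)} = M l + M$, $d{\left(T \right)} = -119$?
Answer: $1101$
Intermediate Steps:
$y{\left(l,M \right)} = M + M l$
$d{\left(222 \right)} + y{\left(n,Y \right)} = -119 + 20 \left(1 + 60\right) = -119 + 20 \cdot 61 = -119 + 1220 = 1101$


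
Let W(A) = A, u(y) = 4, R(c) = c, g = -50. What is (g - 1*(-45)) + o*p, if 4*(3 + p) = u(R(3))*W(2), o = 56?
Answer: -61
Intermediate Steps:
p = -1 (p = -3 + (4*2)/4 = -3 + (¼)*8 = -3 + 2 = -1)
(g - 1*(-45)) + o*p = (-50 - 1*(-45)) + 56*(-1) = (-50 + 45) - 56 = -5 - 56 = -61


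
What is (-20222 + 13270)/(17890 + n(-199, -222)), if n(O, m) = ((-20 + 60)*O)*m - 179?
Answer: -6952/1784831 ≈ -0.0038950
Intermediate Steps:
n(O, m) = -179 + 40*O*m (n(O, m) = (40*O)*m - 179 = 40*O*m - 179 = -179 + 40*O*m)
(-20222 + 13270)/(17890 + n(-199, -222)) = (-20222 + 13270)/(17890 + (-179 + 40*(-199)*(-222))) = -6952/(17890 + (-179 + 1767120)) = -6952/(17890 + 1766941) = -6952/1784831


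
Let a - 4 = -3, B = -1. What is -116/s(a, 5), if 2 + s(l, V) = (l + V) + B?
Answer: -116/3 ≈ -38.667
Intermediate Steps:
a = 1 (a = 4 - 3 = 1)
s(l, V) = -3 + V + l (s(l, V) = -2 + ((l + V) - 1) = -2 + ((V + l) - 1) = -2 + (-1 + V + l) = -3 + V + l)
-116/s(a, 5) = -116/(-3 + 5 + 1) = -116/3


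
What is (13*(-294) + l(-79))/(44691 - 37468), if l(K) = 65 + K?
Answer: -3836/7223 ≈ -0.53108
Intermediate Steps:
(13*(-294) + l(-79))/(44691 - 37468) = (13*(-294) + (65 - 79))/(44691 - 37468) = (-3822 - 14)/7223 = -3836*1/7223 = -3836/7223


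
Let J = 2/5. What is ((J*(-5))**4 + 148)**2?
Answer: 26896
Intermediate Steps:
J = 2/5 (J = 2*(1/5) = 2/5 ≈ 0.40000)
((J*(-5))**4 + 148)**2 = (((2/5)*(-5))**4 + 148)**2 = ((-2)**4 + 148)**2 = (16 + 148)**2 = 164**2 = 26896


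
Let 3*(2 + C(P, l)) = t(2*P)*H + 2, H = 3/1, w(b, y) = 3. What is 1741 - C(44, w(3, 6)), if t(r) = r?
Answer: 4963/3 ≈ 1654.3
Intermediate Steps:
H = 3 (H = 3*1 = 3)
C(P, l) = -4/3 + 2*P (C(P, l) = -2 + ((2*P)*3 + 2)/3 = -2 + (6*P + 2)/3 = -2 + (2 + 6*P)/3 = -2 + (⅔ + 2*P) = -4/3 + 2*P)
1741 - C(44, w(3, 6)) = 1741 - (-4/3 + 2*44) = 1741 - (-4/3 + 88) = 1741 - 1*260/3 = 1741 - 260/3 = 4963/3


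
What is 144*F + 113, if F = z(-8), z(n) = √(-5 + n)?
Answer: 113 + 144*I*√13 ≈ 113.0 + 519.2*I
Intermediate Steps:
F = I*√13 (F = √(-5 - 8) = √(-13) = I*√13 ≈ 3.6056*I)
144*F + 113 = 144*(I*√13) + 113 = 144*I*√13 + 113 = 113 + 144*I*√13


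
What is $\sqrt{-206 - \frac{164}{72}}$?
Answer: $\frac{i \sqrt{7498}}{6} \approx 14.432 i$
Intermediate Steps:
$\sqrt{-206 - \frac{164}{72}} = \sqrt{-206 - \frac{41}{18}} = \sqrt{- \frac{3749}{18}} = \frac{i \sqrt{7498}}{6}$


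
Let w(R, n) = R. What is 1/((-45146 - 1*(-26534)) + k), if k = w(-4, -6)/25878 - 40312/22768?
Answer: -36824394/685440826441 ≈ -5.3724e-5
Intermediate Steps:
k = -65205313/36824394 (k = -4/25878 - 40312/22768 = -4*1/25878 - 40312*1/22768 = -2/12939 - 5039/2846 = -65205313/36824394 ≈ -1.7707)
1/((-45146 - 1*(-26534)) + k) = 1/((-45146 - 1*(-26534)) - 65205313/36824394) = 1/((-45146 + 26534) - 65205313/36824394) = 1/(-18612 - 65205313/36824394) = 1/(-685440826441/36824394) = -36824394/685440826441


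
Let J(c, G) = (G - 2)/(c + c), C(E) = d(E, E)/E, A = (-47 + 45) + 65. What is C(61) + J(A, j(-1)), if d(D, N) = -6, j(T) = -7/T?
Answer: -451/7686 ≈ -0.058678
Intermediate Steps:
A = 63 (A = -2 + 65 = 63)
C(E) = -6/E
J(c, G) = (-2 + G)/(2*c) (J(c, G) = (-2 + G)/((2*c)) = (-2 + G)*(1/(2*c)) = (-2 + G)/(2*c))
C(61) + J(A, j(-1)) = -6/61 + (½)*(-2 - 7/(-1))/63 = -6*1/61 + (½)*(1/63)*(-2 - 7*(-1)) = -6/61 + (½)*(1/63)*(-2 + 7) = -6/61 + (½)*(1/63)*5 = -6/61 + 5/126 = -451/7686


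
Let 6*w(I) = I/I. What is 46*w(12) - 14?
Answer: -19/3 ≈ -6.3333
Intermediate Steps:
w(I) = ⅙ (w(I) = (I/I)/6 = (⅙)*1 = ⅙)
46*w(12) - 14 = 46*(⅙) - 14 = 23/3 - 14 = -19/3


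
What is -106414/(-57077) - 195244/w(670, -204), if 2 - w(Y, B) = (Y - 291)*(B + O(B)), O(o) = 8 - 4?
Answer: -1538773880/2163275377 ≈ -0.71132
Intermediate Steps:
O(o) = 4
w(Y, B) = 2 - (-291 + Y)*(4 + B) (w(Y, B) = 2 - (Y - 291)*(B + 4) = 2 - (-291 + Y)*(4 + B))
-106414/(-57077) - 195244/w(670, -204) = -106414/(-57077) - 195244/(1166 - 4*670 + 291*(-204) - 1*(-204)*670) = -106414*(-1/57077) - 195244/(1166 - 2680 - 59364 + 136680) = 106414/57077 - 195244/75802 = 106414/57077 - 195244*1/75802 = 106414/57077 - 97622/37901 = -1538773880/2163275377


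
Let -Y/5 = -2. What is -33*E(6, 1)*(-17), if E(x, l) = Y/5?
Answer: 1122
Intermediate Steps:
Y = 10 (Y = -5*(-2) = 10)
E(x, l) = 2 (E(x, l) = 10/5 = 10*(⅕) = 2)
-33*E(6, 1)*(-17) = -33*2*(-17) = -66*(-17) = 1122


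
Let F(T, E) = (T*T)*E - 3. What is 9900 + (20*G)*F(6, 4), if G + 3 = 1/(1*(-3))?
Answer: 500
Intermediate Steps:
F(T, E) = -3 + E*T² (F(T, E) = T²*E - 3 = E*T² - 3 = -3 + E*T²)
G = -10/3 (G = -3 + 1/(1*(-3)) = -3 + 1/(-3) = -3 - ⅓ = -10/3 ≈ -3.3333)
9900 + (20*G)*F(6, 4) = 9900 + (20*(-10/3))*(-3 + 4*6²) = 9900 - 200*(-3 + 4*36)/3 = 9900 - 200*(-3 + 144)/3 = 9900 - 200/3*141 = 9900 - 9400 = 500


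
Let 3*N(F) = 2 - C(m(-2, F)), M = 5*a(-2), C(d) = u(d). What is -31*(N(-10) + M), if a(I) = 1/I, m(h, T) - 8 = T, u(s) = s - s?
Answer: 341/6 ≈ 56.833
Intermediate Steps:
u(s) = 0
m(h, T) = 8 + T
C(d) = 0
M = -5/2 (M = 5/(-2) = 5*(-1/2) = -5/2 ≈ -2.5000)
N(F) = 2/3 (N(F) = (2 - 1*0)/3 = (2 + 0)/3 = (1/3)*2 = 2/3)
-31*(N(-10) + M) = -31*(2/3 - 5/2) = -31*(-11/6) = 341/6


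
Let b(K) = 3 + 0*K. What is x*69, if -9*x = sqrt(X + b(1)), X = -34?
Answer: -23*I*sqrt(31)/3 ≈ -42.686*I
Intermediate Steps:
b(K) = 3 (b(K) = 3 + 0 = 3)
x = -I*sqrt(31)/9 (x = -sqrt(-34 + 3)/9 = -I*sqrt(31)/9 ≈ -0.61864*I)
x*69 = -I*sqrt(31)/9*69 = -23*I*sqrt(31)/3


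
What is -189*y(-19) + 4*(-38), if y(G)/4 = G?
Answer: 14212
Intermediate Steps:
y(G) = 4*G
-189*y(-19) + 4*(-38) = -756*(-19) + 4*(-38) = -189*(-76) - 152 = 14364 - 152 = 14212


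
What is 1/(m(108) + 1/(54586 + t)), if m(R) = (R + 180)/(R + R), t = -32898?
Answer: 65064/86755 ≈ 0.74997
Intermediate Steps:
m(R) = (180 + R)/(2*R) (m(R) = (180 + R)/((2*R)) = (180 + R)*(1/(2*R)) = (180 + R)/(2*R))
1/(m(108) + 1/(54586 + t)) = 1/((1/2)*(180 + 108)/108 + 1/(54586 - 32898)) = 1/((1/2)*(1/108)*288 + 1/21688) = 1/(4/3 + 1/21688) = 1/(86755/65064) = 65064/86755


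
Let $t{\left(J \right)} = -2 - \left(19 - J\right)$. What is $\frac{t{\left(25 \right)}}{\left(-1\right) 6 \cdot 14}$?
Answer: $- \frac{1}{21} \approx -0.047619$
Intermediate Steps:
$t{\left(J \right)} = -21 + J$ ($t{\left(J \right)} = -2 + \left(-19 + J\right) = -21 + J$)
$\frac{t{\left(25 \right)}}{\left(-1\right) 6 \cdot 14} = \frac{-21 + 25}{\left(-1\right) 6 \cdot 14} = \frac{4}{\left(-6\right) 14} = \frac{4}{-84} = 4 \left(- \frac{1}{84}\right) = - \frac{1}{21}$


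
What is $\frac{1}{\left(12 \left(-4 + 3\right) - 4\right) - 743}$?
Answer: $- \frac{1}{759} \approx -0.0013175$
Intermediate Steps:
$\frac{1}{\left(12 \left(-4 + 3\right) - 4\right) - 743} = \frac{1}{\left(12 \left(-1\right) - 4\right) - 743} = \frac{1}{\left(-12 - 4\right) - 743} = \frac{1}{-16 - 743} = \frac{1}{-759} = - \frac{1}{759}$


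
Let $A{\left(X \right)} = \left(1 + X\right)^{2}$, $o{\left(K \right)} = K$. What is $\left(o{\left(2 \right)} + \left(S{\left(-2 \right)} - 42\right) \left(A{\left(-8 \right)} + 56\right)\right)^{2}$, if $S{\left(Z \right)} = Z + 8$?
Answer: $14273284$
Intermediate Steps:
$S{\left(Z \right)} = 8 + Z$
$\left(o{\left(2 \right)} + \left(S{\left(-2 \right)} - 42\right) \left(A{\left(-8 \right)} + 56\right)\right)^{2} = \left(2 + \left(\left(8 - 2\right) - 42\right) \left(\left(1 - 8\right)^{2} + 56\right)\right)^{2} = \left(2 + \left(6 - 42\right) \left(\left(-7\right)^{2} + 56\right)\right)^{2} = \left(2 - 36 \left(49 + 56\right)\right)^{2} = \left(2 - 3780\right)^{2} = \left(-3778\right)^{2} = 14273284$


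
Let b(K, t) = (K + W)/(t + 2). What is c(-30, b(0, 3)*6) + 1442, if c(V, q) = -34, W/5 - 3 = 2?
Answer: 1408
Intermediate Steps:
W = 25 (W = 15 + 5*2 = 15 + 10 = 25)
b(K, t) = (25 + K)/(2 + t) (b(K, t) = (K + 25)/(t + 2) = (25 + K)/(2 + t))
c(-30, b(0, 3)*6) + 1442 = -34 + 1442 = 1408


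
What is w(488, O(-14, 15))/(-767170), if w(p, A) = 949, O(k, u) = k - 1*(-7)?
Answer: -949/767170 ≈ -0.0012370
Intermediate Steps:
O(k, u) = 7 + k (O(k, u) = k + 7 = 7 + k)
w(488, O(-14, 15))/(-767170) = 949/(-767170) = 949*(-1/767170) = -949/767170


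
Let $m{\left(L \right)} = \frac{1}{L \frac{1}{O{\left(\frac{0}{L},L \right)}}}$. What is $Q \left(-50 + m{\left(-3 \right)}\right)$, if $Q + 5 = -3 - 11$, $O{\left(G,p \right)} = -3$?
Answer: $931$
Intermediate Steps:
$Q = -19$ ($Q = -5 - 14 = -19$)
$m{\left(L \right)} = - \frac{3}{L}$ ($m{\left(L \right)} = \frac{1}{L \frac{1}{-3}} = \frac{1}{L \left(- \frac{1}{3}\right)} = \frac{1}{\left(- \frac{1}{3}\right) L} = - \frac{3}{L}$)
$Q \left(-50 + m{\left(-3 \right)}\right) = - 19 \left(-50 - \frac{3}{-3}\right) = - 19 \left(-50 - -1\right) = - 19 \left(-50 + 1\right) = \left(-19\right) \left(-49\right) = 931$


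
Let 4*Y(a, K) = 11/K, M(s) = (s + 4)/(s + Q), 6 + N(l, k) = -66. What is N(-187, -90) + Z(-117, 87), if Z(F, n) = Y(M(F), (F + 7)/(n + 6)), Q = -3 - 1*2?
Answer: -2973/40 ≈ -74.325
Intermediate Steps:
N(l, k) = -72 (N(l, k) = -6 - 66 = -72)
Q = -5 (Q = -3 - 2 = -5)
M(s) = (4 + s)/(-5 + s) (M(s) = (s + 4)/(s - 5) = (4 + s)/(-5 + s))
Y(a, K) = 11/(4*K) (Y(a, K) = (11/K)/4 = 11/(4*K))
Z(F, n) = 11*(6 + n)/(4*(7 + F)) (Z(F, n) = 11/(4*(((F + 7)/(n + 6)))) = 11/(4*(((7 + F)/(6 + n)))) = 11*((6 + n)/(7 + F))/4 = 11*(6 + n)/(4*(7 + F)))
N(-187, -90) + Z(-117, 87) = -72 + 11*(6 + 87)/(4*(7 - 117)) = -72 + (11/4)*93/(-110) = -72 + (11/4)*(-1/110)*93 = -72 - 93/40 = -2973/40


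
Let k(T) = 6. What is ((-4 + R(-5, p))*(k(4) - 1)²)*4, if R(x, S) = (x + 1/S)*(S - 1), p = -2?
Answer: 1250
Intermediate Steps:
R(x, S) = (-1 + S)*(x + 1/S) (R(x, S) = (x + 1/S)*(-1 + S) = (-1 + S)*(x + 1/S))
((-4 + R(-5, p))*(k(4) - 1)²)*4 = ((-4 + (1 - 1*(-5) - 1/(-2) - 2*(-5)))*(6 - 1)²)*4 = ((-4 + (1 + 5 - 1*(-½) + 10))*5²)*4 = ((-4 + (1 + 5 + ½ + 10))*25)*4 = ((-4 + 33/2)*25)*4 = ((25/2)*25)*4 = (625/2)*4 = 1250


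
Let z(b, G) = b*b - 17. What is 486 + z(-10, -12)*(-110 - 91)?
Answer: -16197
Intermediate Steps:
z(b, G) = -17 + b² (z(b, G) = b² - 17 = -17 + b²)
486 + z(-10, -12)*(-110 - 91) = 486 + (-17 + (-10)²)*(-110 - 91) = 486 + (-17 + 100)*(-201) = 486 + 83*(-201) = 486 - 16683 = -16197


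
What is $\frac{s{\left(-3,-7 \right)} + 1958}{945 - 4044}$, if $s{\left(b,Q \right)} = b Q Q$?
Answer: $- \frac{1811}{3099} \approx -0.58438$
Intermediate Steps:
$s{\left(b,Q \right)} = b Q^{2}$ ($s{\left(b,Q \right)} = Q b Q = b Q^{2}$)
$\frac{s{\left(-3,-7 \right)} + 1958}{945 - 4044} = \frac{- 3 \left(-7\right)^{2} + 1958}{945 - 4044} = \frac{\left(-3\right) 49 + 1958}{-3099} = \left(-147 + 1958\right) \left(- \frac{1}{3099}\right) = 1811 \left(- \frac{1}{3099}\right) = - \frac{1811}{3099}$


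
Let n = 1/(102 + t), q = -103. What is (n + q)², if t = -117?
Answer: 2390116/225 ≈ 10623.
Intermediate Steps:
n = -1/15 (n = 1/(102 - 117) = 1/(-15) = -1/15 ≈ -0.066667)
(n + q)² = (-1/15 - 103)² = (-1546/15)² = 2390116/225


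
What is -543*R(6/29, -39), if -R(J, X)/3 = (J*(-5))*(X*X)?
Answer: -74331270/29 ≈ -2.5631e+6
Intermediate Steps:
R(J, X) = 15*J*X² (R(J, X) = -3*J*(-5)*X*X = -3*(-5*J)*X² = -(-15)*J*X² = 15*J*X²)
-543*R(6/29, -39) = -8145*6/29*(-39)² = -8145*6*(1/29)*1521 = -8145*6*1521/29 = -543*136890/29 = -74331270/29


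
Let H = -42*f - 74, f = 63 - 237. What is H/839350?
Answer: 3617/419675 ≈ 0.0086186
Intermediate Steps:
f = -174
H = 7234 (H = -42*(-174) - 74 = 7308 - 74 = 7234)
H/839350 = 7234/839350 = 7234*(1/839350) = 3617/419675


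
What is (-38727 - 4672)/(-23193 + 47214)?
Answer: -43399/24021 ≈ -1.8067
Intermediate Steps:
(-38727 - 4672)/(-23193 + 47214) = -43399/24021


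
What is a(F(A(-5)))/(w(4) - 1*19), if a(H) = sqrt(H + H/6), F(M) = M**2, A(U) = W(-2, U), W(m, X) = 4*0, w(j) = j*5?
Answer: 0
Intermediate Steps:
w(j) = 5*j
W(m, X) = 0
A(U) = 0
a(H) = sqrt(42)*sqrt(H)/6 (a(H) = sqrt(H + H*(1/6)) = sqrt(H + H/6) = sqrt(7*H/6) = sqrt(42)*sqrt(H)/6)
a(F(A(-5)))/(w(4) - 1*19) = (sqrt(42)*sqrt(0**2)/6)/(5*4 - 1*19) = (sqrt(42)*sqrt(0)/6)/(20 - 19) = ((1/6)*sqrt(42)*0)/1 = 1*0 = 0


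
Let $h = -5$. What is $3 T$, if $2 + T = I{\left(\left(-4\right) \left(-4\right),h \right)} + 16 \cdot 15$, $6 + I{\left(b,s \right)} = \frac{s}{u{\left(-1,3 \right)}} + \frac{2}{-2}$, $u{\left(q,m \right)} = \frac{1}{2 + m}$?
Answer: $618$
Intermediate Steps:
$I{\left(b,s \right)} = -7 + 5 s$ ($I{\left(b,s \right)} = -6 + \left(\frac{s}{\frac{1}{2 + 3}} + \frac{2}{-2}\right) = -6 + \left(\frac{s}{\frac{1}{5}} + 2 \left(- \frac{1}{2}\right)\right) = -6 + \left(s \frac{1}{\frac{1}{5}} - 1\right) = -6 + \left(s 5 - 1\right) = -6 + \left(5 s - 1\right) = -6 + \left(-1 + 5 s\right) = -7 + 5 s$)
$T = 206$ ($T = -2 + \left(\left(-7 + 5 \left(-5\right)\right) + 16 \cdot 15\right) = -2 + \left(\left(-7 - 25\right) + 240\right) = -2 + \left(-32 + 240\right) = -2 + 208 = 206$)
$3 T = 3 \cdot 206 = 618$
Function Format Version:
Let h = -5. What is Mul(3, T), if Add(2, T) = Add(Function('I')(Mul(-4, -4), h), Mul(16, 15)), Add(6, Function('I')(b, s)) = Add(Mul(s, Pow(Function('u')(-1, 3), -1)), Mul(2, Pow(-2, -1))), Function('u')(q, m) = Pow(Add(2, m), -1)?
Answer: 618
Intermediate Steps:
Function('I')(b, s) = Add(-7, Mul(5, s)) (Function('I')(b, s) = Add(-6, Add(Mul(s, Pow(Pow(Add(2, 3), -1), -1)), Mul(2, Pow(-2, -1)))) = Add(-6, Add(Mul(s, Pow(Pow(5, -1), -1)), Mul(2, Rational(-1, 2)))) = Add(-6, Add(Mul(s, Pow(Rational(1, 5), -1)), -1)) = Add(-6, Add(Mul(s, 5), -1)) = Add(-6, Add(Mul(5, s), -1)) = Add(-6, Add(-1, Mul(5, s))) = Add(-7, Mul(5, s)))
T = 206 (T = Add(-2, Add(Add(-7, Mul(5, -5)), Mul(16, 15))) = Add(-2, Add(Add(-7, -25), 240)) = Add(-2, Add(-32, 240)) = Add(-2, 208) = 206)
Mul(3, T) = Mul(3, 206) = 618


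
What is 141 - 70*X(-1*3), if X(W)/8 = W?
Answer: 1821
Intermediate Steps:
X(W) = 8*W
141 - 70*X(-1*3) = 141 - 560*(-1*3) = 141 - 560*(-3) = 141 - 70*(-24) = 141 + 1680 = 1821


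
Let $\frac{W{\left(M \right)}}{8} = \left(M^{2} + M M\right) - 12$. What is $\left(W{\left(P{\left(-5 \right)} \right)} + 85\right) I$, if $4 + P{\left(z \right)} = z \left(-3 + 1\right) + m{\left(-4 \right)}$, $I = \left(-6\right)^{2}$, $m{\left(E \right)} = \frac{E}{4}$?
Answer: $14004$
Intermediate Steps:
$m{\left(E \right)} = \frac{E}{4}$ ($m{\left(E \right)} = E \frac{1}{4} = \frac{E}{4}$)
$I = 36$
$P{\left(z \right)} = -5 - 2 z$ ($P{\left(z \right)} = -4 + \left(z \left(-3 + 1\right) + \frac{1}{4} \left(-4\right)\right) = -4 + \left(z \left(-2\right) - 1\right) = -4 - \left(1 + 2 z\right) = -5 - 2 z$)
$W{\left(M \right)} = -96 + 16 M^{2}$ ($W{\left(M \right)} = 8 \left(\left(M^{2} + M M\right) - 12\right) = 8 \left(\left(M^{2} + M^{2}\right) - 12\right) = 8 \left(2 M^{2} - 12\right) = 8 \left(-12 + 2 M^{2}\right) = -96 + 16 M^{2}$)
$\left(W{\left(P{\left(-5 \right)} \right)} + 85\right) I = \left(\left(-96 + 16 \left(-5 - -10\right)^{2}\right) + 85\right) 36 = \left(\left(-96 + 16 \left(-5 + 10\right)^{2}\right) + 85\right) 36 = \left(\left(-96 + 16 \cdot 5^{2}\right) + 85\right) 36 = \left(\left(-96 + 16 \cdot 25\right) + 85\right) 36 = \left(\left(-96 + 400\right) + 85\right) 36 = \left(304 + 85\right) 36 = 389 \cdot 36 = 14004$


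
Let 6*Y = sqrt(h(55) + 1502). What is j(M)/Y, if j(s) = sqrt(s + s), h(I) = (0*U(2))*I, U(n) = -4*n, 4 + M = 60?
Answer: 12*sqrt(10514)/751 ≈ 1.6384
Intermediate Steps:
M = 56 (M = -4 + 60 = 56)
h(I) = 0 (h(I) = (0*(-4*2))*I = (0*(-8))*I = 0*I = 0)
Y = sqrt(1502)/6 (Y = sqrt(0 + 1502)/6 = sqrt(1502)/6 ≈ 6.4593)
j(s) = sqrt(2)*sqrt(s) (j(s) = sqrt(2*s) = sqrt(2)*sqrt(s))
j(M)/Y = (sqrt(2)*sqrt(56))/((sqrt(1502)/6)) = (sqrt(2)*(2*sqrt(14)))*(3*sqrt(1502)/751) = (4*sqrt(7))*(3*sqrt(1502)/751) = 12*sqrt(10514)/751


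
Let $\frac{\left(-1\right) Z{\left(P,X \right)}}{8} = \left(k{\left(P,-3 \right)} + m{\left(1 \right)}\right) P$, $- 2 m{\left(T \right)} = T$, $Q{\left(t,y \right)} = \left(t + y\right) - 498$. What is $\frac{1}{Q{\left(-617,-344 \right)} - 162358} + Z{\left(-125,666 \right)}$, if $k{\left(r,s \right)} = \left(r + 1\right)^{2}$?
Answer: $\frac{2518768283499}{163817} \approx 1.5376 \cdot 10^{7}$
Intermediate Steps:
$Q{\left(t,y \right)} = -498 + t + y$
$k{\left(r,s \right)} = \left(1 + r\right)^{2}$
$m{\left(T \right)} = - \frac{T}{2}$
$Z{\left(P,X \right)} = - 8 P \left(- \frac{1}{2} + \left(1 + P\right)^{2}\right)$ ($Z{\left(P,X \right)} = - 8 \left(\left(1 + P\right)^{2} - \frac{1}{2}\right) P = - 8 \left(- \frac{1}{2} + \left(1 + P\right)^{2}\right) P = - 8 P \left(- \frac{1}{2} + \left(1 + P\right)^{2}\right)$)
$\frac{1}{Q{\left(-617,-344 \right)} - 162358} + Z{\left(-125,666 \right)} = \frac{1}{\left(-498 - 617 - 344\right) - 162358} + \left(4 \left(-125\right) - - 1000 \left(1 - 125\right)^{2}\right) = \frac{1}{-1459 - 162358} - \left(500 - 1000 \left(-124\right)^{2}\right) = \frac{1}{-163817} - \left(500 - 15376000\right) = - \frac{1}{163817} + \left(-500 + 15376000\right) = - \frac{1}{163817} + 15375500 = \frac{2518768283499}{163817}$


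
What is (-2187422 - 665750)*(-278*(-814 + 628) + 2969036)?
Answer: -8618702199968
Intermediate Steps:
(-2187422 - 665750)*(-278*(-814 + 628) + 2969036) = -2853172*(-278*(-186) + 2969036) = -2853172*(51708 + 2969036) = -2853172*3020744 = -8618702199968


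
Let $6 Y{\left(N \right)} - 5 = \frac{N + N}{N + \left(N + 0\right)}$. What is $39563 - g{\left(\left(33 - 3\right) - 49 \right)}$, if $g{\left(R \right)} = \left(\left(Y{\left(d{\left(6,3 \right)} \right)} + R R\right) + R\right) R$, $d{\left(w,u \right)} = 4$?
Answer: $46080$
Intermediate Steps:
$Y{\left(N \right)} = 1$ ($Y{\left(N \right)} = \frac{5}{6} + \frac{\left(N + N\right) \frac{1}{N + \left(N + 0\right)}}{6} = \frac{5}{6} + \frac{2 N \frac{1}{N + N}}{6} = \frac{5}{6} + \frac{2 N \frac{1}{2 N}}{6} = \frac{5}{6} + \frac{1}{6} \cdot 1 = \frac{5}{6} + \frac{1}{6} = 1$)
$g{\left(R \right)} = R \left(1 + R + R^{2}\right)$ ($g{\left(R \right)} = \left(\left(1 + R R\right) + R\right) R = \left(\left(1 + R^{2}\right) + R\right) R = \left(1 + R + R^{2}\right) R = R \left(1 + R + R^{2}\right)$)
$39563 - g{\left(\left(33 - 3\right) - 49 \right)} = 39563 - \left(\left(33 - 3\right) - 49\right) \left(1 + \left(\left(33 - 3\right) - 49\right) + \left(\left(33 - 3\right) - 49\right)^{2}\right) = 39563 - \left(30 - 49\right) \left(1 + \left(30 - 49\right) + \left(30 - 49\right)^{2}\right) = 39563 - - 19 \left(1 - 19 + \left(-19\right)^{2}\right) = 39563 - - 19 \left(1 - 19 + 361\right) = 39563 - \left(-19\right) 343 = 39563 - -6517 = 39563 + 6517 = 46080$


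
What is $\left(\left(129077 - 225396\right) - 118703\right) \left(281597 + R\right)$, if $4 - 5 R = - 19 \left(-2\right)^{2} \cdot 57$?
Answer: $- \frac{303680086062}{5} \approx -6.0736 \cdot 10^{10}$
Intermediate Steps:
$R = \frac{4336}{5}$ ($R = \frac{4}{5} - \frac{- 19 \left(-2\right)^{2} \cdot 57}{5} = \frac{4}{5} - \frac{\left(-19\right) 4 \cdot 57}{5} = \frac{4}{5} - \frac{\left(-76\right) 57}{5} = \frac{4}{5} - - \frac{4332}{5} = \frac{4}{5} + \frac{4332}{5} = \frac{4336}{5} \approx 867.2$)
$\left(\left(129077 - 225396\right) - 118703\right) \left(281597 + R\right) = \left(\left(129077 - 225396\right) - 118703\right) \left(281597 + \frac{4336}{5}\right) = \left(-96319 + \left(-158073 + 39370\right)\right) \frac{1412321}{5} = \left(-96319 - 118703\right) \frac{1412321}{5} = \left(-215022\right) \frac{1412321}{5} = - \frac{303680086062}{5}$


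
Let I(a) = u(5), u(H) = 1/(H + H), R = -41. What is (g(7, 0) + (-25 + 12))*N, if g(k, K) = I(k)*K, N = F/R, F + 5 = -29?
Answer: -442/41 ≈ -10.780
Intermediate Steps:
u(H) = 1/(2*H)
I(a) = ⅒ (I(a) = (½)/5 = (½)*(⅕) = ⅒)
F = -34 (F = -5 - 29 = -34)
N = 34/41 (N = -34/(-41) = -34*(-1/41) = 34/41 ≈ 0.82927)
g(k, K) = K/10
(g(7, 0) + (-25 + 12))*N = ((⅒)*0 + (-25 + 12))*(34/41) = (0 - 13)*(34/41) = -13*34/41 = -442/41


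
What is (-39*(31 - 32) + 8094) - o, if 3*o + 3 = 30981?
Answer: -2193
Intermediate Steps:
o = 10326 (o = -1 + (⅓)*30981 = -1 + 10327 = 10326)
(-39*(31 - 32) + 8094) - o = (-39*(31 - 32) + 8094) - 1*10326 = (-39*(-1) + 8094) - 10326 = (39 + 8094) - 10326 = 8133 - 10326 = -2193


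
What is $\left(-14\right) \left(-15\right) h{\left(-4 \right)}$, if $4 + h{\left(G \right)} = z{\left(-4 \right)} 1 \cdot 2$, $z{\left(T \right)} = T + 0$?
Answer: $-2520$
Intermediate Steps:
$z{\left(T \right)} = T$
$h{\left(G \right)} = -12$ ($h{\left(G \right)} = -4 + \left(-4\right) 1 \cdot 2 = -4 - 8 = -12$)
$\left(-14\right) \left(-15\right) h{\left(-4 \right)} = \left(-14\right) \left(-15\right) \left(-12\right) = 210 \left(-12\right) = -2520$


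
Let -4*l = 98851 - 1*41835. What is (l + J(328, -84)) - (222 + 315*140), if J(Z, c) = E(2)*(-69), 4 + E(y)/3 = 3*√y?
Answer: -57748 - 621*√2 ≈ -58626.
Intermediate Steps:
l = -14254 (l = -(98851 - 1*41835)/4 = -(98851 - 41835)/4 = -¼*57016 = -14254)
E(y) = -12 + 9*√y (E(y) = -12 + 3*(3*√y) = -12 + 9*√y)
J(Z, c) = 828 - 621*√2 (J(Z, c) = (-12 + 9*√2)*(-69) = 828 - 621*√2)
(l + J(328, -84)) - (222 + 315*140) = (-14254 + (828 - 621*√2)) - (222 + 315*140) = (-13426 - 621*√2) - (222 + 44100) = (-13426 - 621*√2) - 1*44322 = (-13426 - 621*√2) - 44322 = -57748 - 621*√2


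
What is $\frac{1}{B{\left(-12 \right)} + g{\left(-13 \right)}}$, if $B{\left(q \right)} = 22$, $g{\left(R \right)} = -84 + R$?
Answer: $- \frac{1}{75} \approx -0.013333$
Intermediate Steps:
$\frac{1}{B{\left(-12 \right)} + g{\left(-13 \right)}} = \frac{1}{22 - 97} = \frac{1}{-75} = - \frac{1}{75}$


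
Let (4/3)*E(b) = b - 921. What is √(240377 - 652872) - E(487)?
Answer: 651/2 + I*√412495 ≈ 325.5 + 642.26*I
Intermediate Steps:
E(b) = -2763/4 + 3*b/4 (E(b) = 3*(b - 921)/4 = 3*(-921 + b)/4 = -2763/4 + 3*b/4)
√(240377 - 652872) - E(487) = √(240377 - 652872) - (-2763/4 + (¾)*487) = √(-412495) - (-2763/4 + 1461/4) = I*√412495 - 1*(-651/2) = I*√412495 + 651/2 = 651/2 + I*√412495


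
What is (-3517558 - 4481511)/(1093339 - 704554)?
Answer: -7999069/388785 ≈ -20.575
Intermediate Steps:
(-3517558 - 4481511)/(1093339 - 704554) = -7999069/388785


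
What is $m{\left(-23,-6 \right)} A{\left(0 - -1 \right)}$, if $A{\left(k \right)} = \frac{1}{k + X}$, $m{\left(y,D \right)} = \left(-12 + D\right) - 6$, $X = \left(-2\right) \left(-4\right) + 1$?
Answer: $- \frac{12}{5} \approx -2.4$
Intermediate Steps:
$X = 9$ ($X = 8 + 1 = 9$)
$m{\left(y,D \right)} = -18 + D$
$A{\left(k \right)} = \frac{1}{9 + k}$ ($A{\left(k \right)} = \frac{1}{k + 9} = \frac{1}{9 + k}$)
$m{\left(-23,-6 \right)} A{\left(0 - -1 \right)} = \frac{-18 - 6}{9 + \left(0 - -1\right)} = - \frac{24}{9 + \left(0 + 1\right)} = - \frac{24}{9 + 1} = - \frac{24}{10} = \left(-24\right) \frac{1}{10} = - \frac{12}{5}$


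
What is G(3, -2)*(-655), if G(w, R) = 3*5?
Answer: -9825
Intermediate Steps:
G(w, R) = 15
G(3, -2)*(-655) = 15*(-655) = -9825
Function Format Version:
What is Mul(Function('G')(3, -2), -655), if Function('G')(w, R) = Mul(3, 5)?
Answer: -9825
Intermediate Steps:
Function('G')(w, R) = 15
Mul(Function('G')(3, -2), -655) = Mul(15, -655) = -9825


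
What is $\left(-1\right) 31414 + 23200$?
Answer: $-8214$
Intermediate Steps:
$\left(-1\right) 31414 + 23200 = -31414 + 23200 = -8214$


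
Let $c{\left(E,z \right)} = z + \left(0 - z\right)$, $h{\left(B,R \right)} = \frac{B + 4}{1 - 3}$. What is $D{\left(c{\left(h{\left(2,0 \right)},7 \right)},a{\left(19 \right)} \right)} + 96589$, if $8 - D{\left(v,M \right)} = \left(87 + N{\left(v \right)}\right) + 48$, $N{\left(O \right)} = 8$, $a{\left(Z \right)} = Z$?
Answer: $96454$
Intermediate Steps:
$h{\left(B,R \right)} = -2 - \frac{B}{2}$ ($h{\left(B,R \right)} = \frac{4 + B}{-2} = \left(4 + B\right) \left(- \frac{1}{2}\right) = -2 - \frac{B}{2}$)
$c{\left(E,z \right)} = 0$ ($c{\left(E,z \right)} = z - z = 0$)
$D{\left(v,M \right)} = -135$ ($D{\left(v,M \right)} = 8 - \left(\left(87 + 8\right) + 48\right) = 8 - \left(95 + 48\right) = 8 - 143 = -135$)
$D{\left(c{\left(h{\left(2,0 \right)},7 \right)},a{\left(19 \right)} \right)} + 96589 = -135 + 96589 = 96454$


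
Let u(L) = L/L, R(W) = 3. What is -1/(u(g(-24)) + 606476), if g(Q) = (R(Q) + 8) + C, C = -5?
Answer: -1/606477 ≈ -1.6489e-6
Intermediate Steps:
g(Q) = 6 (g(Q) = (3 + 8) - 5 = 11 - 5 = 6)
u(L) = 1
-1/(u(g(-24)) + 606476) = -1/(1 + 606476) = -1/606477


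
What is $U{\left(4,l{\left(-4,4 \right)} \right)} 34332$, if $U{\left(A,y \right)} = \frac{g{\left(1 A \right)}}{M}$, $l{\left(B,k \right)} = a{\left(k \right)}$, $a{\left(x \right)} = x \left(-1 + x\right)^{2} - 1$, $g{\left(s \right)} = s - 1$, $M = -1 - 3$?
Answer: $-25749$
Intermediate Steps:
$M = -4$ ($M = -1 - 3 = -4$)
$g{\left(s \right)} = -1 + s$
$a{\left(x \right)} = -1 + x \left(-1 + x\right)^{2}$
$l{\left(B,k \right)} = -1 + k \left(-1 + k\right)^{2}$
$U{\left(A,y \right)} = \frac{1}{4} - \frac{A}{4}$ ($U{\left(A,y \right)} = \frac{-1 + 1 A}{-4} = \left(-1 + A\right) \left(- \frac{1}{4}\right) = \frac{1}{4} - \frac{A}{4}$)
$U{\left(4,l{\left(-4,4 \right)} \right)} 34332 = \left(\frac{1}{4} - 1\right) 34332 = \left(- \frac{3}{4}\right) 34332 = -25749$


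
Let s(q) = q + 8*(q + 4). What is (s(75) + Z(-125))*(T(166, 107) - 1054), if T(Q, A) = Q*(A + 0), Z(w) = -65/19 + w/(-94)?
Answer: 10517410318/893 ≈ 1.1778e+7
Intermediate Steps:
s(q) = 32 + 9*q (s(q) = q + 8*(4 + q) = q + (32 + 8*q) = 32 + 9*q)
Z(w) = -65/19 - w/94 (Z(w) = -65*1/19 + w*(-1/94) = -65/19 - w/94)
T(Q, A) = A*Q (T(Q, A) = Q*A = A*Q)
(s(75) + Z(-125))*(T(166, 107) - 1054) = ((32 + 9*75) + (-65/19 - 1/94*(-125)))*(107*166 - 1054) = ((32 + 675) + (-65/19 + 125/94))*(17762 - 1054) = (707 - 3735/1786)*16708 = (1258967/1786)*16708 = 10517410318/893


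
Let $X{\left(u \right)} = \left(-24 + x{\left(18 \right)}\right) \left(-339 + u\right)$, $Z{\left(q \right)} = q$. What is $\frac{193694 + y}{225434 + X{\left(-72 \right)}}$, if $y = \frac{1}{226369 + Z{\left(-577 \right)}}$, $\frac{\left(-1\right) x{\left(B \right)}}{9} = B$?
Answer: $\frac{43734555649}{68162088960} \approx 0.64163$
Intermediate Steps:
$x{\left(B \right)} = - 9 B$
$X{\left(u \right)} = 63054 - 186 u$ ($X{\left(u \right)} = \left(-24 - 162\right) \left(-339 + u\right) = - 186 \left(-339 + u\right) = 63054 - 186 u$)
$y = \frac{1}{225792}$ ($y = \frac{1}{226369 - 577} = \frac{1}{225792} \approx 4.4289 \cdot 10^{-6}$)
$\frac{193694 + y}{225434 + X{\left(-72 \right)}} = \frac{193694 + \frac{1}{225792}}{225434 + \left(63054 - -13392\right)} = \frac{43734555649}{225792 \left(225434 + \left(63054 + 13392\right)\right)} = \frac{43734555649}{225792 \left(225434 + 76446\right)} = \frac{43734555649}{225792 \cdot 301880} = \frac{43734555649}{225792} \cdot \frac{1}{301880} = \frac{43734555649}{68162088960}$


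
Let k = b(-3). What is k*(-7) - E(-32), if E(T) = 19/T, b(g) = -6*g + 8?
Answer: -5805/32 ≈ -181.41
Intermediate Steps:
b(g) = 8 - 6*g
k = 26 (k = 8 - 6*(-3) = 8 + 18 = 26)
k*(-7) - E(-32) = 26*(-7) - 19/(-32) = -182 - 19*(-1)/32 = -182 - 1*(-19/32) = -182 + 19/32 = -5805/32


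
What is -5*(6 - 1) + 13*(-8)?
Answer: -129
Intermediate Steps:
-5*(6 - 1) + 13*(-8) = -5*5 - 104 = -25 - 104 = -129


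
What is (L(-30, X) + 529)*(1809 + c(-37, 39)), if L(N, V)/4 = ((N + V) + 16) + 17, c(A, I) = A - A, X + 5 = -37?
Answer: 674757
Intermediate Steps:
X = -42 (X = -5 - 37 = -42)
c(A, I) = 0
L(N, V) = 132 + 4*N + 4*V (L(N, V) = 4*(((N + V) + 16) + 17) = 4*((16 + N + V) + 17) = 4*(33 + N + V) = 132 + 4*N + 4*V)
(L(-30, X) + 529)*(1809 + c(-37, 39)) = ((132 + 4*(-30) + 4*(-42)) + 529)*(1809 + 0) = ((132 - 120 - 168) + 529)*1809 = (-156 + 529)*1809 = 373*1809 = 674757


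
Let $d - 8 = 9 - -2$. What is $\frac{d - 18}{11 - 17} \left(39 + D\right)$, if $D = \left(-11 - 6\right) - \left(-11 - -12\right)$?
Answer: $- \frac{7}{2} \approx -3.5$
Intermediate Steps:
$d = 19$ ($d = 8 + \left(9 - -2\right) = 8 + \left(9 + 2\right) = 8 + 11 = 19$)
$D = -18$ ($D = -17 - \left(-11 + 12\right) = -17 - 1 = -18$)
$\frac{d - 18}{11 - 17} \left(39 + D\right) = \frac{19 - 18}{11 - 17} \left(39 - 18\right) = 1 \frac{1}{-6} \cdot 21 = 1 \left(- \frac{1}{6}\right) 21 = \left(- \frac{1}{6}\right) 21 = - \frac{7}{2}$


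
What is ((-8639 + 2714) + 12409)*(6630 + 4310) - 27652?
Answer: 70907308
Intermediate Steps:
((-8639 + 2714) + 12409)*(6630 + 4310) - 27652 = (-5925 + 12409)*10940 - 27652 = 6484*10940 - 27652 = 70934960 - 27652 = 70907308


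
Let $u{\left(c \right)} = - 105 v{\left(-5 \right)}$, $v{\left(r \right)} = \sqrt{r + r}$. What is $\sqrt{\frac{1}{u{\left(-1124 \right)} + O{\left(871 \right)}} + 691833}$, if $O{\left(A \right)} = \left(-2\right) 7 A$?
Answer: $\frac{\sqrt{7} \sqrt{\frac{8436211601 + 72642465 i \sqrt{10}}{1742 + 15 i \sqrt{10}}}}{7} \approx 831.76 + 1.3424 \cdot 10^{-9} i$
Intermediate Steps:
$v{\left(r \right)} = \sqrt{2} \sqrt{r}$ ($v{\left(r \right)} = \sqrt{2 r} = \sqrt{2} \sqrt{r}$)
$u{\left(c \right)} = - 105 i \sqrt{10}$ ($u{\left(c \right)} = - 105 \sqrt{2} \sqrt{-5} = - 105 \sqrt{2} i \sqrt{5} = - 105 i \sqrt{10}$)
$O{\left(A \right)} = - 14 A$
$\sqrt{\frac{1}{u{\left(-1124 \right)} + O{\left(871 \right)}} + 691833} = \sqrt{\frac{1}{- 105 i \sqrt{10} - 12194} + 691833} = \sqrt{\frac{1}{-12194 - 105 i \sqrt{10}} + 691833} = \sqrt{691833 + \frac{1}{-12194 - 105 i \sqrt{10}}}$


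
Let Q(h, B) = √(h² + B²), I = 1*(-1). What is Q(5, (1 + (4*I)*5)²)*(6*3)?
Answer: 18*√130346 ≈ 6498.6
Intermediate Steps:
I = -1
Q(h, B) = √(B² + h²)
Q(5, (1 + (4*I)*5)²)*(6*3) = √(((1 + (4*(-1))*5)²)² + 5²)*(6*3) = √(((1 - 4*5)²)² + 25)*18 = √(((1 - 20)²)² + 25)*18 = √(((-19)²)² + 25)*18 = √(361² + 25)*18 = √(130321 + 25)*18 = √130346*18 = 18*√130346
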